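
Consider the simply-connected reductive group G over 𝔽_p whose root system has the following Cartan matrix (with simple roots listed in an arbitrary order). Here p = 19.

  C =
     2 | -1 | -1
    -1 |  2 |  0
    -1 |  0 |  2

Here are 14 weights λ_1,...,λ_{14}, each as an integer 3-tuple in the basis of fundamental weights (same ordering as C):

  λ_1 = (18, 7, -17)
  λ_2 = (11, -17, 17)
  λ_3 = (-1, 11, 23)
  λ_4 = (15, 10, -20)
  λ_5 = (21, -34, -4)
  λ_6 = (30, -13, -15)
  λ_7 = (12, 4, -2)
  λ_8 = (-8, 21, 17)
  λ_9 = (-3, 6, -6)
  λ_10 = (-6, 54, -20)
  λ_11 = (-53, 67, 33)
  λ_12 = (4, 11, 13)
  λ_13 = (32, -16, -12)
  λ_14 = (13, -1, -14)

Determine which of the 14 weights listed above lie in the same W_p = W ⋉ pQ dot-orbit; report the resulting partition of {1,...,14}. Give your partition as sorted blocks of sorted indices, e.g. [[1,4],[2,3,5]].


Type A_3, rank 3, |W|=24; reorder rows/cols to standard.

Alcove-folded reps (p=19, 14 weights, presented ϖ-order):

  1: (3, 0, 8)
  2: (4, 1, 3)
  3: (5, 0, 2)
  4: (3, 0, 8)
  5: (0, 5, 3)
  6: (5, 0, 2)
  7: (12, 5, 1)
  8: (4, 1, 3)
  9: (5, 0, 2)
  10: (5, 0, 2)
  11: (4, 1, 3)
  12: (5, 0, 2)
  13: (4, 1, 3)
  14: (1, 0, 13)

6 distinct reps among the 14 weights ⇒ 6 W_19-linkage classes:

[[1, 4], [2, 8, 11, 13], [3, 6, 9, 10, 12], [5], [7], [14]]


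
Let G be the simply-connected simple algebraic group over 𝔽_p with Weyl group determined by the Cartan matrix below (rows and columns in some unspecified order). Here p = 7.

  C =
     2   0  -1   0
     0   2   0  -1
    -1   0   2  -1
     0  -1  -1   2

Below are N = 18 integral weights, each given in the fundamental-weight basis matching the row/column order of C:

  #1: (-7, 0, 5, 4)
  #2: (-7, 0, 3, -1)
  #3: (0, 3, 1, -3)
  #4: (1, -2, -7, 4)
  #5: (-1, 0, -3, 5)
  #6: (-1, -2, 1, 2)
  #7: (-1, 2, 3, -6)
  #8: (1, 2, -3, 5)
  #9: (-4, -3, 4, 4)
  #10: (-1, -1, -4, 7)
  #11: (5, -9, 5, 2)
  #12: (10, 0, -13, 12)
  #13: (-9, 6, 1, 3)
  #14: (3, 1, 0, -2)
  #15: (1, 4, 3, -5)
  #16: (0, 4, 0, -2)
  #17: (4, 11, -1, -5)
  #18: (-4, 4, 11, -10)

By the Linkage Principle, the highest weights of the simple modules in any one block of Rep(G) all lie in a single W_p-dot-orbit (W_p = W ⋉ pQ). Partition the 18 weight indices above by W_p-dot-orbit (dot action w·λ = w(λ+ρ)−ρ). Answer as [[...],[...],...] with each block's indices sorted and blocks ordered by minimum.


Root system A_4: the 4×4 matrix C matches after relabeling.

Ā_7 reps of the 18 weights (A_4, coords as presented):

  λ_1 → (1, 4, 0, 1) · λ_2 → (4, 1, 0, 1) · λ_3 → (1, 2, 0, 2) · λ_4 → (4, 1, 0, 1) · λ_5 → (2, 1, 0, 4) · λ_6 → (0, 1, 2, 2) · λ_7 → (1, 2, 0, 2) · λ_8 → (2, 1, 0, 4) · λ_9 → (0, 1, 2, 2) · λ_10 → (2, 1, 0, 4) · λ_11 → (1, 4, 0, 1) · λ_12 → (1, 4, 0, 1) · λ_13 → (4, 1, 0, 1) · λ_14 → (4, 1, 0, 1) · λ_15 → (2, 1, 0, 4) · λ_16 → (1, 4, 0, 1) · λ_17 → (4, 1, 0, 1) · λ_18 → (0, 1, 2, 2)

The 18 indices split into 5 linkage classes (same alcove rep ⇔ same W_7-dot-orbit):

[[1, 11, 12, 16], [2, 4, 13, 14, 17], [3, 7], [5, 8, 10, 15], [6, 9, 18]]


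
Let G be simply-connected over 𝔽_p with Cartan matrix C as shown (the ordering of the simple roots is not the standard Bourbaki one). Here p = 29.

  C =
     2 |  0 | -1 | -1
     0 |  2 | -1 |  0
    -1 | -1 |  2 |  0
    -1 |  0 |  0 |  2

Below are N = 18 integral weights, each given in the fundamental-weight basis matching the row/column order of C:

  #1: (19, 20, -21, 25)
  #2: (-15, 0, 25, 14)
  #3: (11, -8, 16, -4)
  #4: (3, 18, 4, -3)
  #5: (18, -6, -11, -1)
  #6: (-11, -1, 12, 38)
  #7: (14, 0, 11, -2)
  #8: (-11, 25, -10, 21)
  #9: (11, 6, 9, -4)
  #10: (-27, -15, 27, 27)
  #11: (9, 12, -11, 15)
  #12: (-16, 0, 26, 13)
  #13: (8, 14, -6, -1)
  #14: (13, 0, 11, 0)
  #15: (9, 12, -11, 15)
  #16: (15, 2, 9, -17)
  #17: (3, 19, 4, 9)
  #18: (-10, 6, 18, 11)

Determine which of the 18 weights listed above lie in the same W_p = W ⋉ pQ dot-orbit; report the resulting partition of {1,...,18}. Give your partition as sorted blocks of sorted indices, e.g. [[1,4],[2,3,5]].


Root system A_4: the 4×4 matrix C matches after relabeling.

Folding the 18 weights λ_j+ρ into Ā_29 (reps in the given 4-coord order):

  λ_1 → (0, 17, 3, 8) · λ_2 → (14, 1, 12, 1) · λ_3 → (9, 7, 10, 3) · λ_4 → (2, 19, 5, 2) · λ_5 → (4, 10, 5, 0) · λ_6 → (0, 3, 10, 16) · λ_7 → (14, 1, 12, 1) · λ_8 → (9, 7, 10, 3) · λ_9 → (9, 7, 10, 3) · λ_10 → (14, 1, 12, 1) · λ_11 → (0, 3, 10, 16) · λ_12 → (14, 1, 12, 1) · λ_13 → (4, 10, 5, 0) · λ_14 → (14, 1, 12, 1) · λ_15 → (0, 3, 10, 16) · λ_16 → (0, 3, 10, 16) · λ_17 → (4, 10, 5, 0) · λ_18 → (9, 7, 10, 3)

The 18 indices split into 6 linkage classes (same alcove rep ⇔ same W_29-dot-orbit):

[[1], [2, 7, 10, 12, 14], [3, 8, 9, 18], [4], [5, 13, 17], [6, 11, 15, 16]]


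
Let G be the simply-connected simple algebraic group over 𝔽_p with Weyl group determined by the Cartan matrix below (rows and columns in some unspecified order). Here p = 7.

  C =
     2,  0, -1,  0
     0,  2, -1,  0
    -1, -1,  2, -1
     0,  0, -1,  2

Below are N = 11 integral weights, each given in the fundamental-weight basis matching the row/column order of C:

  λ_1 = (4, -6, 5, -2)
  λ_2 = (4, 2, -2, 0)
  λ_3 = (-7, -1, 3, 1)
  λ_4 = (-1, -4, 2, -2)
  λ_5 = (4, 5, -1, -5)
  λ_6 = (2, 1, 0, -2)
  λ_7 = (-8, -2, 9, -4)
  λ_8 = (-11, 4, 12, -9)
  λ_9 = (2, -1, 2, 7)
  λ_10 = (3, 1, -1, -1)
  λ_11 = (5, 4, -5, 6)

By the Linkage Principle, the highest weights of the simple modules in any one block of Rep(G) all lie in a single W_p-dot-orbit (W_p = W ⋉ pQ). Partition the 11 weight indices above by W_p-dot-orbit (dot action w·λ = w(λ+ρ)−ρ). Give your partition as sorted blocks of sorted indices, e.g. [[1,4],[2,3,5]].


Dynkin diagram of C (from the 6 off-diagonal −1 entries): D_4.

λ_j+ρ reflected into Ā_7 (⟨·,θ^∨⟩≤7); 4-tuples as given:

  λ_1 → (1, 1, 1, 3)
  λ_2 → (4, 2, 0, 0)
  λ_3 → (4, 2, 0, 0)
  λ_4 → (1, 2, 0, 0)
  λ_5 → (1, 2, 0, 0)
  λ_6 → (3, 2, 0, 1)
  λ_7 → (4, 2, 0, 0)
  λ_8 → (3, 2, 0, 1)
  λ_9 → (0, 3, 0, 3)
  λ_10 → (4, 2, 0, 0)
  λ_11 → (1, 2, 0, 0)

Partition of {1..11} into 5 W_7-dot-orbits:

[[1], [2, 3, 7, 10], [4, 5, 11], [6, 8], [9]]


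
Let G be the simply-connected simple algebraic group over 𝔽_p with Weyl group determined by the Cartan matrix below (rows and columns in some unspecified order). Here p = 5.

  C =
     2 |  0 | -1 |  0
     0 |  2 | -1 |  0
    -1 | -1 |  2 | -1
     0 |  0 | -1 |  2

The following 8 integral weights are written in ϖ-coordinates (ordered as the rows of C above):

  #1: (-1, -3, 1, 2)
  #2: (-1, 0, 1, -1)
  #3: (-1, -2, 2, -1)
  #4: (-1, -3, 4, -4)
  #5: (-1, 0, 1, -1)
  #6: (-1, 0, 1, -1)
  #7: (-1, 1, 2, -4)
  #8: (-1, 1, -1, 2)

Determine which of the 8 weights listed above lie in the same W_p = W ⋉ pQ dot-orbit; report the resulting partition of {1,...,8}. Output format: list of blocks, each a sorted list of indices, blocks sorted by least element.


Dynkin diagram of C (from the 6 off-diagonal −1 entries): D_4.

λ_j+ρ reflected into Ā_5 (⟨·,θ^∨⟩≤5); 4-tuples as given:

  λ_1+ρ ↦ (0, 2, 0, 3);  λ_2+ρ ↦ (0, 1, 2, 0);  λ_3+ρ ↦ (0, 1, 2, 0);  λ_4+ρ ↦ (0, 2, 0, 3);  λ_5+ρ ↦ (0, 1, 2, 0);  λ_6+ρ ↦ (0, 1, 2, 0);  λ_7+ρ ↦ (0, 2, 0, 3);  λ_8+ρ ↦ (0, 2, 0, 3)

Partition of {1..8} into 2 W_5-dot-orbits:

[[1, 4, 7, 8], [2, 3, 5, 6]]


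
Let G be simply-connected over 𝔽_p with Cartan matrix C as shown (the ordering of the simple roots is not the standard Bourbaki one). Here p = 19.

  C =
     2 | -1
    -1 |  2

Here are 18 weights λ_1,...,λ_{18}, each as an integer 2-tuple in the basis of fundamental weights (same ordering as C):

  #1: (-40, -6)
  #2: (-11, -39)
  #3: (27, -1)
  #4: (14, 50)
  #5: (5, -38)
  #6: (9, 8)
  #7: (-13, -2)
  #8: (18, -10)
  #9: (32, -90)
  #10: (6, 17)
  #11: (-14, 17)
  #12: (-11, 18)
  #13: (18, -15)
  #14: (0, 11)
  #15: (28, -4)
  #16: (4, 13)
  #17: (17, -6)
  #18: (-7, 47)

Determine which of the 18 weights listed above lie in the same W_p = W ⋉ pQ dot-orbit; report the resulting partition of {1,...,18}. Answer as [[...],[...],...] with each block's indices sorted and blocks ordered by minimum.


C ↔ A_2 under row/col permutation; |W(A_2)| = 6.

Each λ_j+ρ reduced to Ā_19; 2-tuples below use C's row order:

  λ_1 → (13, 5);  λ_2 → (10, 9);  λ_3 → (10, 9);  λ_4 → (9, 6);  λ_5 → (1, 12);  λ_6 → (10, 9);  λ_7 → (1, 12);  λ_8 → (10, 9);  λ_9 → (13, 5);  λ_10 → (1, 12);  λ_11 → (13, 5);  λ_12 → (10, 9);  λ_13 → (5, 14);  λ_14 → (1, 12);  λ_15 → (9, 7);  λ_16 → (5, 14);  λ_17 → (13, 5);  λ_18 → (9, 6)

These 18 weights hit 6 W_19-dot-orbits; sizes (4, 5, 2, 4, 2, 1):

[[1, 9, 11, 17], [2, 3, 6, 8, 12], [4, 18], [5, 7, 10, 14], [13, 16], [15]]


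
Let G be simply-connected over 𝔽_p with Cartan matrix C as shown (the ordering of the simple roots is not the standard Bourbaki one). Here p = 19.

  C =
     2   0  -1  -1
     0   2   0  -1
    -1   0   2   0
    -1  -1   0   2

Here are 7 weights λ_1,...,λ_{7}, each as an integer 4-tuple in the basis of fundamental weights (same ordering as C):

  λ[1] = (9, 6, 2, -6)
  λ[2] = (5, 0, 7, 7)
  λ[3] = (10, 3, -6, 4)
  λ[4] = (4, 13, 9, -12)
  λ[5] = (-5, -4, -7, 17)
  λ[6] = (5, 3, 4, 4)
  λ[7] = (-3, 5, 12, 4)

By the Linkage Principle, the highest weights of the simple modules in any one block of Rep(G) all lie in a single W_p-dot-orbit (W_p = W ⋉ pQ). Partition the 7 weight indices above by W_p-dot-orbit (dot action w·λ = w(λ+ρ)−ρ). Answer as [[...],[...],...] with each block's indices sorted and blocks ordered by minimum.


Dynkin diagram of C (from the 6 off-diagonal −1 entries): A_4.

Ā_19 reps of the 7 weights (A_4, coords as presented):

  [1] (5, 2, 3, 5)
  [2] (6, 3, 4, 5)
  [3] (6, 3, 4, 5)
  [4] (6, 3, 4, 5)
  [5] (6, 3, 4, 5)
  [6] (6, 3, 4, 5)
  [7] (2, 3, 8, 3)

3 distinct reps among the 7 weights ⇒ 3 W_19-linkage classes:

[[1], [2, 3, 4, 5, 6], [7]]


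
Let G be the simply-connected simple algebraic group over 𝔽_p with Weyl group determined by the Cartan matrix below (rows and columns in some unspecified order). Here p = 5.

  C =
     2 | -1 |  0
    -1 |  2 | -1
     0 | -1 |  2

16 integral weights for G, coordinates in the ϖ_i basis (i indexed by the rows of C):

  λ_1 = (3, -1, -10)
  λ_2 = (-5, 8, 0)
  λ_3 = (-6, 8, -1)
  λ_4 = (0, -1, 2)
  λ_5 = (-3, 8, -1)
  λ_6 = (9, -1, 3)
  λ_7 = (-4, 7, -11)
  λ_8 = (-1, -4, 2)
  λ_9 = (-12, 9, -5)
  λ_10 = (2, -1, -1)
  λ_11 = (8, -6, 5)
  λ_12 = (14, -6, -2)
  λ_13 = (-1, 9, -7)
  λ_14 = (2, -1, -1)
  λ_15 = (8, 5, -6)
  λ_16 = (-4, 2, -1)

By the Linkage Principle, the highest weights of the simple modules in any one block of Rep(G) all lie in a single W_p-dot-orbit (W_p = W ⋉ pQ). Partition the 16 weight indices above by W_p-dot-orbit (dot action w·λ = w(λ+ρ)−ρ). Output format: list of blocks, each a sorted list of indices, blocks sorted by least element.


Cartan matrix: type A_3 (|W|=24); un-permuting the 3 rows.

Alcove-folded reps (p=5, 16 weights, presented ϖ-order):

  λ_1+ρ ↦ (1, 0, 4);  λ_2+ρ ↦ (1, 0, 4);  λ_3+ρ ↦ (1, 0, 4);  λ_4+ρ ↦ (1, 0, 3);  λ_5+ρ ↦ (0, 1, 2);  λ_6+ρ ↦ (4, 1, 0);  λ_7+ρ ↦ (3, 0, 0);  λ_8+ρ ↦ (3, 0, 0);  λ_9+ρ ↦ (1, 0, 4);  λ_10+ρ ↦ (3, 0, 0);  λ_11+ρ ↦ (1, 0, 4);  λ_12+ρ ↦ (4, 1, 0);  λ_13+ρ ↦ (4, 1, 0);  λ_14+ρ ↦ (3, 0, 0);  λ_15+ρ ↦ (4, 1, 0);  λ_16+ρ ↦ (3, 0, 0)

These 16 weights hit 5 W_5-dot-orbits; sizes (5, 1, 1, 4, 5):

[[1, 2, 3, 9, 11], [4], [5], [6, 12, 13, 15], [7, 8, 10, 14, 16]]


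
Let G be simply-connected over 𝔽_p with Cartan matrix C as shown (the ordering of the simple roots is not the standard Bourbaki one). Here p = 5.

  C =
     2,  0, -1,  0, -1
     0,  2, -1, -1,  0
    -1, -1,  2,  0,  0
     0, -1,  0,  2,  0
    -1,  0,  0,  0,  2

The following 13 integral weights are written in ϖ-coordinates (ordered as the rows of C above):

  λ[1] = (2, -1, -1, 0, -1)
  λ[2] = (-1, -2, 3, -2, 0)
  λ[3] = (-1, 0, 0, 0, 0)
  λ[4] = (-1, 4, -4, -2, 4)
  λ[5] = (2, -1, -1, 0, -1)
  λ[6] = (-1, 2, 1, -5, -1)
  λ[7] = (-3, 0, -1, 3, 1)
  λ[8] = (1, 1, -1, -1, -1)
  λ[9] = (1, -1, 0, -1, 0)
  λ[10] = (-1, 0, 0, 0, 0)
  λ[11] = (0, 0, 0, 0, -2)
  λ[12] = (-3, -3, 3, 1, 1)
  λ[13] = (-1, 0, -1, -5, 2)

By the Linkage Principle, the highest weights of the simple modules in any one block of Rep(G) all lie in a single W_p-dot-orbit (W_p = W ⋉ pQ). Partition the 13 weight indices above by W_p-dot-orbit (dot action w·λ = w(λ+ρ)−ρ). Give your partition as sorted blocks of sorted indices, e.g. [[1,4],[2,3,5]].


Root system A_5: the 5×5 matrix C matches after relabeling.

λ_j+ρ reflected into Ā_5 (⟨·,θ^∨⟩≤5); 5-tuples as given:

  [1] (3, 0, 0, 1, 0)
  [2] (0, 1, 2, 1, 1)
  [3] (0, 1, 1, 1, 1)
  [4] (3, 0, 0, 1, 0)
  [5] (3, 0, 0, 1, 0)
  [6] (0, 1, 1, 3, 0)
  [7] (0, 1, 1, 3, 0)
  [8] (2, 2, 0, 0, 0)
  [9] (2, 0, 1, 0, 1)
  [10] (0, 1, 1, 1, 1)
  [11] (0, 1, 1, 1, 1)
  [12] (2, 2, 0, 0, 0)
  [13] (3, 0, 0, 1, 0)

Grouping the 13 weights by Ā_5-representative: 6 linkage classes.

[[1, 4, 5, 13], [2], [3, 10, 11], [6, 7], [8, 12], [9]]


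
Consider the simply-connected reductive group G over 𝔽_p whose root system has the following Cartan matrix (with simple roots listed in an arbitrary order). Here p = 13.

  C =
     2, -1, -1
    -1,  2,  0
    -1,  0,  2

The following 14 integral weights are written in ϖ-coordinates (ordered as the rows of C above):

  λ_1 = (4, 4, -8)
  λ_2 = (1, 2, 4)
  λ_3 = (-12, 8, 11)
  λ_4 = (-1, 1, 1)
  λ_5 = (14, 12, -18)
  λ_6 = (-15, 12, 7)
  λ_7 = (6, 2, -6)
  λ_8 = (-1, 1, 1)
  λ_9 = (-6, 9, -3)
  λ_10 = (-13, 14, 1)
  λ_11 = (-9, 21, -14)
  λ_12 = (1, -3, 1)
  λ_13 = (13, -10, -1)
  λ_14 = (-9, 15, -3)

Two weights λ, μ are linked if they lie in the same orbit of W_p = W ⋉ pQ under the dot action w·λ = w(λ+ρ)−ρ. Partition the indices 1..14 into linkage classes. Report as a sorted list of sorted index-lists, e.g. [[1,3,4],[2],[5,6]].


Cartan matrix: type A_3 (|W|=24); un-permuting the 3 rows.

λ_j+ρ reflected into Ā_13 (⟨·,θ^∨⟩≤13); 3-tuples as given:

  1: (2, 3, 5);  2: (2, 3, 5);  3: (9, 2, 1);  4: (0, 2, 2);  5: (0, 2, 2);  6: (7, 0, 5);  7: (2, 3, 5);  8: (0, 2, 2);  9: (2, 3, 5);  10: (2, 1, 8);  11: (4, 8, 1);  12: (0, 2, 2);  13: (4, 8, 1);  14: (2, 3, 5)

These 14 weights hit 6 W_13-dot-orbits; sizes (5, 1, 4, 1, 1, 2):

[[1, 2, 7, 9, 14], [3], [4, 5, 8, 12], [6], [10], [11, 13]]


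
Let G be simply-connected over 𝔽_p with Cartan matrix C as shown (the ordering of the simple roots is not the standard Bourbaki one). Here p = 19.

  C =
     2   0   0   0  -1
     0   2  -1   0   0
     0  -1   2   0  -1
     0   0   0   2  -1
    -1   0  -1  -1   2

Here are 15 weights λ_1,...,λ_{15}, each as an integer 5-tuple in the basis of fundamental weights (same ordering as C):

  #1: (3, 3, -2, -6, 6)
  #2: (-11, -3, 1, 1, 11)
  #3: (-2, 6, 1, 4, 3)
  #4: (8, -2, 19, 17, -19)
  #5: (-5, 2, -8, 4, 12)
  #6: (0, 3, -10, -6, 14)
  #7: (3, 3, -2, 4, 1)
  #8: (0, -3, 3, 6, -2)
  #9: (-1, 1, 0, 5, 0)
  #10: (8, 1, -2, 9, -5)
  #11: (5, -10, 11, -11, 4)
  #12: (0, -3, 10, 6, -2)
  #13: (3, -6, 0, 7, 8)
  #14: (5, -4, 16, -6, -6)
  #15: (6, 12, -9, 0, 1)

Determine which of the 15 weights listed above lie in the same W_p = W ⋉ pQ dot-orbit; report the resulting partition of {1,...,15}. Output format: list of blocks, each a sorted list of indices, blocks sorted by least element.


D_5 Cartan matrix, 5 simple roots permuted; ρ=(1,1,1,1,1).

λ_j+ρ reflected into Ā_19 (⟨·,θ^∨⟩≤19); 5-tuples as given:

  λ_1+ρ ↦ (4, 3, 1, 5, 1);  λ_2+ρ ↦ (10, 2, 0, 2, 2);  λ_3+ρ ↦ (1, 5, 2, 5, 1);  λ_4+ρ ↦ (8, 9, 0, 1, 0);  λ_5+ρ ↦ (4, 3, 1, 5, 1);  λ_6+ρ ↦ (1, 5, 2, 5, 1);  λ_7+ρ ↦ (4, 3, 1, 5, 1);  λ_8+ρ ↦ (0, 2, 1, 6, 1);  λ_9+ρ ↦ (0, 2, 1, 6, 1);  λ_10+ρ ↦ (4, 3, 1, 5, 1);  λ_11+ρ ↦ (1, 5, 2, 5, 1);  λ_12+ρ ↦ (0, 2, 1, 6, 1);  λ_13+ρ ↦ (1, 5, 2, 5, 1);  λ_14+ρ ↦ (4, 3, 1, 5, 1);  λ_15+ρ ↦ (1, 5, 2, 5, 1)

These 15 weights hit 5 W_19-dot-orbits; sizes (5, 1, 5, 1, 3):

[[1, 5, 7, 10, 14], [2], [3, 6, 11, 13, 15], [4], [8, 9, 12]]


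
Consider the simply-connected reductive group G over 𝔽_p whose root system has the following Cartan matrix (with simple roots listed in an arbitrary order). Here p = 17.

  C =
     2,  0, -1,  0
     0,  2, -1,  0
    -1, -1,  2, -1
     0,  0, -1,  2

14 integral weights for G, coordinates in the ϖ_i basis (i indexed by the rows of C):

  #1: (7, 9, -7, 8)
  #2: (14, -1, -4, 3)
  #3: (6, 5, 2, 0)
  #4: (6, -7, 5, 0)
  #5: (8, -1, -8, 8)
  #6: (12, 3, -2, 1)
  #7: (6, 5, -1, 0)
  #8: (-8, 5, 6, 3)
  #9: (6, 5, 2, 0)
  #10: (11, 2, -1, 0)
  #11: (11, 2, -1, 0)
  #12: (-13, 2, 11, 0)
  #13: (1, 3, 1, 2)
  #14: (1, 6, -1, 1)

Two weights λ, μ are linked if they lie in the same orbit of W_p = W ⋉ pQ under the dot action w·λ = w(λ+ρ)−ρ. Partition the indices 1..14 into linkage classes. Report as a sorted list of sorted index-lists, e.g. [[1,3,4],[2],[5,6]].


Dynkin diagram of C (from the 6 off-diagonal −1 entries): D_4.

Ā_17 reps of the 14 weights (D_4, coords as presented):

  λ_1 → (2, 4, 2, 3)
  λ_2 → (12, 3, 0, 1)
  λ_3 → (7, 6, 0, 1)
  λ_4 → (7, 6, 0, 1)
  λ_5 → (2, 7, 0, 2)
  λ_6 → (12, 3, 0, 1)
  λ_7 → (7, 6, 0, 1)
  λ_8 → (7, 6, 0, 4)
  λ_9 → (7, 6, 0, 1)
  λ_10 → (12, 3, 0, 1)
  λ_11 → (12, 3, 0, 1)
  λ_12 → (12, 3, 0, 1)
  λ_13 → (2, 4, 2, 3)
  λ_14 → (2, 7, 0, 2)

Partition of {1..14} into 5 W_17-dot-orbits:

[[1, 13], [2, 6, 10, 11, 12], [3, 4, 7, 9], [5, 14], [8]]


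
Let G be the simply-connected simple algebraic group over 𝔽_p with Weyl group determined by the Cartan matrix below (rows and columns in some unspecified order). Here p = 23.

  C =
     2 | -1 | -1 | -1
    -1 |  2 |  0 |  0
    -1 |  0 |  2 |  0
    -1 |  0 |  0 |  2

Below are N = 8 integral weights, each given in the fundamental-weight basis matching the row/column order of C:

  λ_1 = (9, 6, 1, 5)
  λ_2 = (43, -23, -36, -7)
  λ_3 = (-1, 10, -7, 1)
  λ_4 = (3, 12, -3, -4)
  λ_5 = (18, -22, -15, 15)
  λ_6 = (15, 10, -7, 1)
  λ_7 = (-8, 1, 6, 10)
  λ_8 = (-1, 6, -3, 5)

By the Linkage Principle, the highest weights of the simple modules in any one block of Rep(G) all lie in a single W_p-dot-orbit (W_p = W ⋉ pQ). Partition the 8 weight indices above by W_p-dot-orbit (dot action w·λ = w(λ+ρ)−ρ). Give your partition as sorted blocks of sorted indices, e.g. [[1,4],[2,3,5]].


Dynkin diagram of C (from the 6 off-diagonal −1 entries): D_4.

Each λ_j+ρ reduced to Ā_23; 4-tuples below use C's row order:

    λ_1+ρ ↦ (2, 5, 0, 4)
    λ_2+ρ ↦ (1, 12, 1, 2)
    λ_3+ρ ↦ (2, 5, 0, 4)
    λ_4+ρ ↦ (1, 12, 1, 2)
    λ_5+ρ ↦ (2, 5, 2, 0)
    λ_6+ρ ↦ (2, 5, 0, 4)
    λ_7+ρ ↦ (2, 5, 0, 4)
    λ_8+ρ ↦ (2, 5, 0, 4)

Grouping the 8 weights by Ā_23-representative: 3 linkage classes.

[[1, 3, 6, 7, 8], [2, 4], [5]]


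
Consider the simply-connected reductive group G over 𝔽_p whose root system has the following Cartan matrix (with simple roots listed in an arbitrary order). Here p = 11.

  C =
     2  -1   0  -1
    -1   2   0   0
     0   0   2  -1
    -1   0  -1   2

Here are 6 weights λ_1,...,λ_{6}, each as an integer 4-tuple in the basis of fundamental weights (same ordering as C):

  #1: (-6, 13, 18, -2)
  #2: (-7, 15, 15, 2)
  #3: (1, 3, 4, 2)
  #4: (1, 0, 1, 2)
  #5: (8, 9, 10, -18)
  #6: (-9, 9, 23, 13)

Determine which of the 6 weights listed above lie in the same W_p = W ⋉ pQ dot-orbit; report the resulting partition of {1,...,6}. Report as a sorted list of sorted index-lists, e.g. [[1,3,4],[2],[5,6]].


Root system A_4: the 4×4 matrix C matches after relabeling.

Folding the 6 weights λ_j+ρ into Ā_11 (reps in the given 4-coord order):

  [1] (2, 1, 2, 3) · [2] (2, 1, 2, 3) · [3] (2, 1, 2, 3) · [4] (2, 1, 2, 3) · [5] (2, 6, 2, 1) · [6] (2, 1, 2, 3)

Linkage partition of the 6 weights (2 classes, p=11):

[[1, 2, 3, 4, 6], [5]]


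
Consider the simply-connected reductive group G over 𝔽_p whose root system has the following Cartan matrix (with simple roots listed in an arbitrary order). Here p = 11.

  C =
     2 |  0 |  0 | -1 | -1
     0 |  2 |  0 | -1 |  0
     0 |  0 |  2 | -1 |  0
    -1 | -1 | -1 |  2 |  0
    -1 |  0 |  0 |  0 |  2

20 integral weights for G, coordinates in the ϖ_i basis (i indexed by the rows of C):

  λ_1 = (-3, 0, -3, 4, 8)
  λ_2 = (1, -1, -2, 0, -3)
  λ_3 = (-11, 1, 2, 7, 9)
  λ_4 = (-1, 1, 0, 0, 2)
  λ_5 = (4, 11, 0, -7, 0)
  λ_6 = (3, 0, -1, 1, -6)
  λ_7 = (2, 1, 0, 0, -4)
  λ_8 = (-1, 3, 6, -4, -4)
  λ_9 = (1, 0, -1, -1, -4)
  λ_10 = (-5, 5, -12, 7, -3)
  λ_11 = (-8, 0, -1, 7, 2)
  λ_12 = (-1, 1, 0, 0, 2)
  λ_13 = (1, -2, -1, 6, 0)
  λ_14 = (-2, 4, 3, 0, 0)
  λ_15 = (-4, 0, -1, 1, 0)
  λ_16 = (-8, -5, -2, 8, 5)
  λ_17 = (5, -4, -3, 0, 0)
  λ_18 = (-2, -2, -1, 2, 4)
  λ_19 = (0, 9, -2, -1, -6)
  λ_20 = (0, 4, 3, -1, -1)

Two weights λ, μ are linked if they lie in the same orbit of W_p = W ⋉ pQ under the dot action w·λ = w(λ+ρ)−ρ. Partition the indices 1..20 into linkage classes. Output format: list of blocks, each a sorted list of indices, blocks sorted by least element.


C ↔ D_5 under row/col permutation; |W(D_5)| = 1920.

Each λ_j+ρ reduced to Ā_11; 5-tuples below use C's row order:

  1: (1, 1, 0, 1, 4)
  2: (0, 0, 1, 0, 2)
  3: (0, 0, 1, 0, 2)
  4: (0, 2, 1, 1, 3)
  5: (1, 5, 4, 0, 0)
  6: (1, 1, 0, 1, 4)
  7: (0, 2, 1, 1, 3)
  8: (0, 2, 1, 1, 3)
  9: (0, 0, 1, 0, 2)
  10: (0, 2, 1, 1, 3)
  11: (1, 1, 0, 1, 4)
  12: (0, 2, 1, 1, 3)
  13: (1, 1, 0, 1, 4)
  14: (1, 5, 4, 0, 0)
  15: (0, 0, 1, 0, 2)
  16: (2, 1, 2, 1, 1)
  17: (2, 1, 2, 1, 1)
  18: (1, 1, 0, 1, 4)
  19: (1, 5, 4, 0, 0)
  20: (1, 5, 4, 0, 0)

These 20 weights hit 5 W_11-dot-orbits; sizes (5, 4, 5, 4, 2):

[[1, 6, 11, 13, 18], [2, 3, 9, 15], [4, 7, 8, 10, 12], [5, 14, 19, 20], [16, 17]]


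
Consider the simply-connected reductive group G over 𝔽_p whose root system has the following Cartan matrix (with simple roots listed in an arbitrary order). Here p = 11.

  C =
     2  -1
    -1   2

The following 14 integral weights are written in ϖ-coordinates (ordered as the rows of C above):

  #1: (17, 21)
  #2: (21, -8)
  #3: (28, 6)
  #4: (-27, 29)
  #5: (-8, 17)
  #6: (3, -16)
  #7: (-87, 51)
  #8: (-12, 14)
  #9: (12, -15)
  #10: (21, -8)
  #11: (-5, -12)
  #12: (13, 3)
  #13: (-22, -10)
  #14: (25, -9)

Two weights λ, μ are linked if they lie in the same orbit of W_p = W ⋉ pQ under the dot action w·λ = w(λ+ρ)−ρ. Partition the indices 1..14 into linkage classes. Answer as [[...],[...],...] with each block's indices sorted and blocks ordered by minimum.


Type A_2, rank 2, |W|=6; reorder rows/cols to standard.

W_11-reps of the 14 weights in Ā_11 (same 2-coord order as C):

  1: (0, 4);  2: (0, 4);  3: (4, 3);  4: (4, 3);  5: (0, 4);  6: (7, 0);  7: (2, 8);  8: (7, 0);  9: (2, 8);  10: (0, 4);  11: (7, 0);  12: (4, 3);  13: (2, 8);  14: (4, 3)

Grouping the 14 weights by Ā_11-representative: 4 linkage classes.

[[1, 2, 5, 10], [3, 4, 12, 14], [6, 8, 11], [7, 9, 13]]


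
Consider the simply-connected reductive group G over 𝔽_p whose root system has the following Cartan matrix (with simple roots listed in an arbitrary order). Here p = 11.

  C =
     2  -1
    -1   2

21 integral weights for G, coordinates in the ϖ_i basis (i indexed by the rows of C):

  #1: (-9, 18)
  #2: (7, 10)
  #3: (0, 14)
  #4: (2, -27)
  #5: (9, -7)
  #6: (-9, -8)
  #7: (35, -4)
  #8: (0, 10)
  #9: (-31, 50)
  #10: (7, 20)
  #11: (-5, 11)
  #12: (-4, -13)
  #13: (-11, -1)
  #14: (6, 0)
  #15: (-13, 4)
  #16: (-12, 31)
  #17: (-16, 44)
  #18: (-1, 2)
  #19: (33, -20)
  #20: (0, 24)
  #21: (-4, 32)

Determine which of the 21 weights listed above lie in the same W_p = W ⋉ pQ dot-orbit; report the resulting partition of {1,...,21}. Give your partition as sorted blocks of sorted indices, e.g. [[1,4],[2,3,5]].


Cartan matrix: type A_2 (|W|=6); un-permuting the 2 rows.

Folding the 21 weights λ_j+ρ into Ā_11 (reps in the given 2-coord order):

  λ_1+ρ ↦ (0, 3);  λ_2+ρ ↦ (0, 3);  λ_3+ρ ↦ (4, 6);  λ_4+ρ ↦ (3, 7);  λ_5+ρ ↦ (4, 6);  λ_6+ρ ↦ (3, 4);  λ_7+ρ ↦ (0, 3);  λ_8+ρ ↦ (0, 10);  λ_9+ρ ↦ (7, 1);  λ_10+ρ ↦ (3, 7);  λ_11+ρ ↦ (3, 7);  λ_12+ρ ↦ (7, 1);  λ_13+ρ ↦ (0, 10);  λ_14+ρ ↦ (7, 1);  λ_15+ρ ↦ (4, 6);  λ_16+ρ ↦ (0, 10);  λ_17+ρ ↦ (7, 1);  λ_18+ρ ↦ (0, 3);  λ_19+ρ ↦ (3, 7);  λ_20+ρ ↦ (7, 1);  λ_21+ρ ↦ (0, 3)

These 21 weights hit 6 W_11-dot-orbits; sizes (5, 3, 4, 1, 3, 5):

[[1, 2, 7, 18, 21], [3, 5, 15], [4, 10, 11, 19], [6], [8, 13, 16], [9, 12, 14, 17, 20]]


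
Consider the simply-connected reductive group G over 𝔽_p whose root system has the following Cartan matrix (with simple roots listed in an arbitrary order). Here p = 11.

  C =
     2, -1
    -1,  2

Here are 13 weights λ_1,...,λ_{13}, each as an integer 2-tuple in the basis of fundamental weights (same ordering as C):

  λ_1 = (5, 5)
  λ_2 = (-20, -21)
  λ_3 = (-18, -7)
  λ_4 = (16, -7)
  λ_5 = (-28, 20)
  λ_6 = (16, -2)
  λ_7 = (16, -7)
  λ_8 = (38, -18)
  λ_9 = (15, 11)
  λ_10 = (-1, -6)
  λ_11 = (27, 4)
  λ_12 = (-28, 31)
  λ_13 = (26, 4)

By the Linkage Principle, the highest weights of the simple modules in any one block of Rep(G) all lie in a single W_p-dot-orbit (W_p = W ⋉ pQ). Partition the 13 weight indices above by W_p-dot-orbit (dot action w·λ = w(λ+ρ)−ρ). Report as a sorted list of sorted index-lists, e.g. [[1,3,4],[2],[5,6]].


Root system A_2: the 2×2 matrix C matches after relabeling.

λ_j+ρ reflected into Ā_11 (⟨·,θ^∨⟩≤11); 2-tuples as given:

  λ_1+ρ ↦ (5, 5)
  λ_2+ρ ↦ (3, 2)
  λ_3+ρ ↦ (5, 1)
  λ_4+ρ ↦ (5, 0)
  λ_5+ρ ↦ (5, 5)
  λ_6+ρ ↦ (5, 5)
  λ_7+ρ ↦ (5, 0)
  λ_8+ρ ↦ (5, 0)
  λ_9+ρ ↦ (5, 1)
  λ_10+ρ ↦ (5, 0)
  λ_11+ρ ↦ (5, 0)
  λ_12+ρ ↦ (5, 1)
  λ_13+ρ ↦ (5, 1)

These 13 weights hit 4 W_11-dot-orbits; sizes (3, 1, 4, 5):

[[1, 5, 6], [2], [3, 9, 12, 13], [4, 7, 8, 10, 11]]


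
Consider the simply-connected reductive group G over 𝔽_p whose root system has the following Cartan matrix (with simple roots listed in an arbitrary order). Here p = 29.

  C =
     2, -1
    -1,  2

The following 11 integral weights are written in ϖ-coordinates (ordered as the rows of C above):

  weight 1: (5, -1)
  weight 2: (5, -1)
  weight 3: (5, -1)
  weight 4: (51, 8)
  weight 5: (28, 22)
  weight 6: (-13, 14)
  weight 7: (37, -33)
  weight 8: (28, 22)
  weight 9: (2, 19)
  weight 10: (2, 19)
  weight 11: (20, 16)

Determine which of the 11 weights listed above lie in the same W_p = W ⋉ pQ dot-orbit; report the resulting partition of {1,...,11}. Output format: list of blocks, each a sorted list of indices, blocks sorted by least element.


Type A_2, rank 2, |W|=6; reorder rows/cols to standard.

λ_j+ρ reflected into Ā_29 (⟨·,θ^∨⟩≤29); 2-tuples as given:

    [1] (6, 0)
    [2] (6, 0)
    [3] (6, 0)
    [4] (3, 20)
    [5] (6, 0)
    [6] (12, 3)
    [7] (3, 20)
    [8] (6, 0)
    [9] (3, 20)
    [10] (3, 20)
    [11] (12, 8)

Partition of {1..11} into 4 W_29-dot-orbits:

[[1, 2, 3, 5, 8], [4, 7, 9, 10], [6], [11]]


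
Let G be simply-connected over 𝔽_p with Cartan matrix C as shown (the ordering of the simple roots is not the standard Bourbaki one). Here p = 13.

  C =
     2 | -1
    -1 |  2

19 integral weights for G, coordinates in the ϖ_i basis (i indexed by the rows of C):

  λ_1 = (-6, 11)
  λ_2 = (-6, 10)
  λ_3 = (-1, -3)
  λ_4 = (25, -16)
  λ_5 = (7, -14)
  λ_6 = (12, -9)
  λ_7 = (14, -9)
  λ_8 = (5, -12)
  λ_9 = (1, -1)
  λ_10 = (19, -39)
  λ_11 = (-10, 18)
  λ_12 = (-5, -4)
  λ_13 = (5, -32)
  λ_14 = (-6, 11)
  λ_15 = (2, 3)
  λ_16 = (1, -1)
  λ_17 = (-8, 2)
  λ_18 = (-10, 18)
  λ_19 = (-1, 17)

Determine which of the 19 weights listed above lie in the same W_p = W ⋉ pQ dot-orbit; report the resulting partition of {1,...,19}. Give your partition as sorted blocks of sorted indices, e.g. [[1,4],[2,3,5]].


Dynkin diagram of C (from the 2 off-diagonal −1 entries): A_2.

Ā_13 reps of the 19 weights (A_2, coords as presented):

  1: (5, 7)
  2: (5, 6)
  3: (2, 0)
  4: (2, 0)
  5: (5, 8)
  6: (5, 8)
  7: (5, 6)
  8: (5, 6)
  9: (2, 0)
  10: (5, 7)
  11: (3, 4)
  12: (3, 4)
  13: (5, 7)
  14: (5, 7)
  15: (3, 4)
  16: (2, 0)
  17: (3, 4)
  18: (3, 4)
  19: (5, 8)

Linkage partition of the 19 weights (5 classes, p=13):

[[1, 10, 13, 14], [2, 7, 8], [3, 4, 9, 16], [5, 6, 19], [11, 12, 15, 17, 18]]


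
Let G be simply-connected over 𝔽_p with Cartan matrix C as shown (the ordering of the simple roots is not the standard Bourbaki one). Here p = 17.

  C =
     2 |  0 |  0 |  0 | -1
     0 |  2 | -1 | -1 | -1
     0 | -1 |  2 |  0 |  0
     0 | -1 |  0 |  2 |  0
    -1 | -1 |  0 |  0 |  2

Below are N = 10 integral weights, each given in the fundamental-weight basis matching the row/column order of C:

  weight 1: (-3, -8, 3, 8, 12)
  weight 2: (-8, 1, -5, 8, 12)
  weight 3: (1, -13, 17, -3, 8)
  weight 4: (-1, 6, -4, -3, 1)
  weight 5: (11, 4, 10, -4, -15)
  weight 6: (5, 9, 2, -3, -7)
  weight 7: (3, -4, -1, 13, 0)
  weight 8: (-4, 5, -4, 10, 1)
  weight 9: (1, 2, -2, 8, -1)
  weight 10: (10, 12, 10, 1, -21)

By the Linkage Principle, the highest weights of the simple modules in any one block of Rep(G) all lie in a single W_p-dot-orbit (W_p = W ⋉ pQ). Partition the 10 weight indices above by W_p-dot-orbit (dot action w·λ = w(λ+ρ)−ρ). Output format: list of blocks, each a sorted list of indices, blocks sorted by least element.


Root system D_5: the 5×5 matrix C matches after relabeling.

Alcove-folded reps (p=17, 10 weights, presented ϖ-order):

  1: (0, 2, 3, 2, 2);  2: (0, 2, 3, 2, 2);  3: (2, 2, 1, 9, 0);  4: (0, 2, 3, 2, 2);  5: (2, 2, 1, 9, 0);  6: (0, 2, 3, 2, 2);  7: (2, 2, 1, 9, 0);  8: (2, 2, 1, 9, 0);  9: (2, 2, 1, 9, 0);  10: (0, 2, 3, 2, 2)

Grouping the 10 weights by Ā_17-representative: 2 linkage classes.

[[1, 2, 4, 6, 10], [3, 5, 7, 8, 9]]


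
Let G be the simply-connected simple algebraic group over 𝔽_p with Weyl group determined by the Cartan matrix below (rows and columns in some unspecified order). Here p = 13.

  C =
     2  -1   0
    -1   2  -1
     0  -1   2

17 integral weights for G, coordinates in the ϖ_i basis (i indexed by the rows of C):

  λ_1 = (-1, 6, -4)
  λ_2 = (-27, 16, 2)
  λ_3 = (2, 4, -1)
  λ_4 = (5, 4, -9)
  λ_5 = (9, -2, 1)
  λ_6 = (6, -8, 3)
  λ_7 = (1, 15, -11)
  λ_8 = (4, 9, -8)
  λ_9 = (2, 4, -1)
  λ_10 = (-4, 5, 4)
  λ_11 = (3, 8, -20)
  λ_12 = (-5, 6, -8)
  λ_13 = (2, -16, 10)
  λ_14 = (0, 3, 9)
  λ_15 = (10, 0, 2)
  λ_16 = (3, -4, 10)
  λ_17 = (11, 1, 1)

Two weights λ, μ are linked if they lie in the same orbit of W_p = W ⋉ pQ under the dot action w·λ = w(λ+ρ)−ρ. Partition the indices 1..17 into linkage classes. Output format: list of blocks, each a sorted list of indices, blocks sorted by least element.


Dynkin diagram of C (from the 4 off-diagonal −1 entries): A_3.

Folding the 17 weights λ_j+ρ into Ā_13 (reps in the given 3-coord order):

  1: (0, 4, 3) · 2: (0, 4, 3) · 3: (3, 5, 0) · 4: (3, 3, 5) · 5: (9, 1, 1) · 6: (0, 4, 3) · 7: (3, 3, 5) · 8: (3, 3, 5) · 9: (3, 5, 0) · 10: (3, 3, 5) · 11: (0, 4, 3) · 12: (0, 4, 3) · 13: (9, 1, 1) · 14: (1, 3, 8) · 15: (9, 1, 1) · 16: (1, 3, 8) · 17: (9, 1, 1)

The 17 indices split into 5 linkage classes (same alcove rep ⇔ same W_13-dot-orbit):

[[1, 2, 6, 11, 12], [3, 9], [4, 7, 8, 10], [5, 13, 15, 17], [14, 16]]


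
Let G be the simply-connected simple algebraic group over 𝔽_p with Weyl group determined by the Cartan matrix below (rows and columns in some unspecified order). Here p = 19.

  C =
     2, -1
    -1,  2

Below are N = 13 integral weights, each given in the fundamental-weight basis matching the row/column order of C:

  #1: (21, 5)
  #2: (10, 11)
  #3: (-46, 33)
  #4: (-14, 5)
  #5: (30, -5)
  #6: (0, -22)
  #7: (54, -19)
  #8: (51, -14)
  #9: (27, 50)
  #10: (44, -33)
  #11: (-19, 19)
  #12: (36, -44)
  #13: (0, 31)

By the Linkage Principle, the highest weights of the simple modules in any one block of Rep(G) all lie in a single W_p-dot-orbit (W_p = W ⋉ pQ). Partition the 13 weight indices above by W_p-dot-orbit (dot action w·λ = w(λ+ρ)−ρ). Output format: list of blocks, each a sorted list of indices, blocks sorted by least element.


Root system A_2: the 2×2 matrix C matches after relabeling.

Alcove-folded reps (p=19, 13 weights, presented ϖ-order):

    λ_1+ρ ↦ (10, 3)
    λ_2+ρ ↦ (7, 8)
    λ_3+ρ ↦ (7, 8)
    λ_4+ρ ↦ (6, 7)
    λ_5+ρ ↦ (7, 8)
    λ_6+ρ ↦ (17, 1)
    λ_7+ρ ↦ (17, 1)
    λ_8+ρ ↦ (13, 5)
    λ_9+ρ ↦ (10, 3)
    λ_10+ρ ↦ (6, 7)
    λ_11+ρ ↦ (17, 1)
    λ_12+ρ ↦ (13, 5)
    λ_13+ρ ↦ (13, 5)

Grouping the 13 weights by Ā_19-representative: 5 linkage classes.

[[1, 9], [2, 3, 5], [4, 10], [6, 7, 11], [8, 12, 13]]


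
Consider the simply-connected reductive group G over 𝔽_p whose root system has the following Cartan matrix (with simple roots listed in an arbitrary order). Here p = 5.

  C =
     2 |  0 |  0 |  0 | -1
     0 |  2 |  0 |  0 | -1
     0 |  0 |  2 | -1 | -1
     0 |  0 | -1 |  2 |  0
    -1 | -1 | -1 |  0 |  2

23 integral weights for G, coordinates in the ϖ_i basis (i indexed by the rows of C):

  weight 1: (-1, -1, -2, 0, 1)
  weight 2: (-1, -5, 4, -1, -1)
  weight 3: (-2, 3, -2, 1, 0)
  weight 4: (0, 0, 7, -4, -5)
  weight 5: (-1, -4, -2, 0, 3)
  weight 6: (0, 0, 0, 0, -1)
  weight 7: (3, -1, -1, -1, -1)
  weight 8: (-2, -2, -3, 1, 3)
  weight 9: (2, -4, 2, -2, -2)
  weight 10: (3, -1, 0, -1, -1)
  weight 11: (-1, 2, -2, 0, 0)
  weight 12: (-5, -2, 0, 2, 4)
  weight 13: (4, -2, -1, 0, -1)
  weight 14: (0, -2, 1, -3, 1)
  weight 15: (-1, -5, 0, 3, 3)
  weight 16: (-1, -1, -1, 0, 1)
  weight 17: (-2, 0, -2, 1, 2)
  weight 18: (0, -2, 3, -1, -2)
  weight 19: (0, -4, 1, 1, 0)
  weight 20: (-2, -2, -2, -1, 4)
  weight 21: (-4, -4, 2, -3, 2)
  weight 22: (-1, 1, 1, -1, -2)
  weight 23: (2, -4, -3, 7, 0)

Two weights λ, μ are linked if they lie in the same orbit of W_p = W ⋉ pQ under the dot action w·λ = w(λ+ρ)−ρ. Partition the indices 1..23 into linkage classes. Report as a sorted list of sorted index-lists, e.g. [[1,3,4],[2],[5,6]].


Dynkin diagram of C (from the 8 off-diagonal −1 entries): D_5.

W_5-reps of the 23 weights in Ā_5 (same 5-coord order as C):

  [1] (0, 0, 1, 0, 1)
  [2] (4, 0, 0, 0, 0)
  [3] (0, 3, 1, 0, 0)
  [4] (0, 0, 1, 0, 1)
  [5] (0, 3, 1, 0, 0)
  [6] (1, 1, 1, 1, 0)
  [7] (4, 0, 0, 0, 0)
  [8] (1, 1, 1, 0, 0)
  [9] (1, 1, 1, 1, 0)
  [10] (4, 0, 0, 0, 0)
  [11] (0, 3, 1, 0, 0)
  [12] (0, 3, 1, 0, 0)
  [13] (4, 0, 0, 0, 0)
  [14] (1, 1, 1, 1, 0)
  [15] (4, 0, 0, 0, 0)
  [16] (0, 0, 0, 1, 2)
  [17] (1, 1, 1, 0, 0)
  [18] (1, 1, 1, 0, 0)
  [19] (1, 1, 1, 1, 0)
  [20] (1, 1, 1, 1, 0)
  [21] (0, 0, 1, 0, 1)
  [22] (1, 1, 1, 0, 0)
  [23] (1, 1, 1, 0, 0)

6 distinct reps among the 23 weights ⇒ 6 W_5-linkage classes:

[[1, 4, 21], [2, 7, 10, 13, 15], [3, 5, 11, 12], [6, 9, 14, 19, 20], [8, 17, 18, 22, 23], [16]]


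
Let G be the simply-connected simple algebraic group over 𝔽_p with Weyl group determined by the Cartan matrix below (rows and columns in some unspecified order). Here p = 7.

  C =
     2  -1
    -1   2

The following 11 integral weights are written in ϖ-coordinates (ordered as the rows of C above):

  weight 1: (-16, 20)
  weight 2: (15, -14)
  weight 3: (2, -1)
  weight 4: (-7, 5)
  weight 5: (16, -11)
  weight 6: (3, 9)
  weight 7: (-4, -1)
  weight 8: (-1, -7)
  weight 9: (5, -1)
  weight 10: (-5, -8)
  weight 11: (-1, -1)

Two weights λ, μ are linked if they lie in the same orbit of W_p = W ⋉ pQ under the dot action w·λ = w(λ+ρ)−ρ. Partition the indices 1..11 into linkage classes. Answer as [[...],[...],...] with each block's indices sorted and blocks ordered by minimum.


Cartan matrix: type A_2 (|W|=6); un-permuting the 2 rows.

Ā_7 reps of the 11 weights (A_2, coords as presented):

  λ_1+ρ ↦ (6, 0);  λ_2+ρ ↦ (4, 2);  λ_3+ρ ↦ (3, 0);  λ_4+ρ ↦ (6, 0);  λ_5+ρ ↦ (0, 3);  λ_6+ρ ↦ (3, 0);  λ_7+ρ ↦ (0, 3);  λ_8+ρ ↦ (6, 0);  λ_9+ρ ↦ (6, 0);  λ_10+ρ ↦ (3, 0);  λ_11+ρ ↦ (0, 0)

5 distinct reps among the 11 weights ⇒ 5 W_7-linkage classes:

[[1, 4, 8, 9], [2], [3, 6, 10], [5, 7], [11]]


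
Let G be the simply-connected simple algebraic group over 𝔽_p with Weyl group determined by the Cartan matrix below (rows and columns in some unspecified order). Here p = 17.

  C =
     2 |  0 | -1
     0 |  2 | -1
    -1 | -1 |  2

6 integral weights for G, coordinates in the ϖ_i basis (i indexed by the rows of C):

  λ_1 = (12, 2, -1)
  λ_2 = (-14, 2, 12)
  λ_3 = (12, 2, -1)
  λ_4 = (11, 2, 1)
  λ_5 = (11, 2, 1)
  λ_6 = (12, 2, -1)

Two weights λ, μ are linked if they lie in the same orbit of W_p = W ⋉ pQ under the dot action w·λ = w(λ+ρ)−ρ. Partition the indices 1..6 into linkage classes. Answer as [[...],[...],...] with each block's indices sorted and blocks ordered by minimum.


Dynkin diagram of C (from the 4 off-diagonal −1 entries): A_3.

Alcove-folded reps (p=17, 6 weights, presented ϖ-order):

    λ_1 → (13, 3, 0)
    λ_2 → (13, 3, 0)
    λ_3 → (13, 3, 0)
    λ_4 → (12, 3, 2)
    λ_5 → (12, 3, 2)
    λ_6 → (13, 3, 0)

Grouping the 6 weights by Ā_17-representative: 2 linkage classes.

[[1, 2, 3, 6], [4, 5]]


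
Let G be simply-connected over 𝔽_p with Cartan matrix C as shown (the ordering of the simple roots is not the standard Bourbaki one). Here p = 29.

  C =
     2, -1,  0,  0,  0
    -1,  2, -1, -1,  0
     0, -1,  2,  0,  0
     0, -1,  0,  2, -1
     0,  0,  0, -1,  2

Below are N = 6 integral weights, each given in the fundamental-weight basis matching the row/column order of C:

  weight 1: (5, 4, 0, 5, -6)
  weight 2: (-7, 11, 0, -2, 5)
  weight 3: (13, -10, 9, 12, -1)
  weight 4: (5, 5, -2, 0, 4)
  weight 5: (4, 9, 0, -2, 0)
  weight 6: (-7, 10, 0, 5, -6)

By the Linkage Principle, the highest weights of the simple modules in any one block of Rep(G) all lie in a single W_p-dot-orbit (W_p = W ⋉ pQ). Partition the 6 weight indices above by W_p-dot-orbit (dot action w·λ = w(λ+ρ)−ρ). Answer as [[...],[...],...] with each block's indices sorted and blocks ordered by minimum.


Dynkin diagram of C (from the 8 off-diagonal −1 entries): D_5.

Folding the 6 weights λ_j+ρ into Ā_29 (reps in the given 5-coord order):

    1: (6, 5, 1, 1, 5)
    2: (6, 5, 1, 1, 5)
    3: (5, 9, 1, 1, 0)
    4: (6, 5, 1, 1, 5)
    5: (5, 9, 1, 1, 0)
    6: (6, 5, 1, 1, 5)

Linkage partition of the 6 weights (2 classes, p=29):

[[1, 2, 4, 6], [3, 5]]


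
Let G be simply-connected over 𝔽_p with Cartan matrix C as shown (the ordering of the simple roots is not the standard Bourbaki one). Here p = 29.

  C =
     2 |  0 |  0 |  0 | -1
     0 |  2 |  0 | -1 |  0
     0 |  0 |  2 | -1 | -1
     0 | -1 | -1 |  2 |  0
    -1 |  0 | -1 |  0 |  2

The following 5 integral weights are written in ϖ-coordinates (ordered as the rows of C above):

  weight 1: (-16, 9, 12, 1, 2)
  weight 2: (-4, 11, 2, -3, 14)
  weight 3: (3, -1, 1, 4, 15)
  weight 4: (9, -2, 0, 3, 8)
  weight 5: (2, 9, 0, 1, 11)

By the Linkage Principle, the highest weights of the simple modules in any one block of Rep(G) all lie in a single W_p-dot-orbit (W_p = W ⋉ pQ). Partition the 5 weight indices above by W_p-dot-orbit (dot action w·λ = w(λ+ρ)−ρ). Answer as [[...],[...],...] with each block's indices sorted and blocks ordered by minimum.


C ↔ A_5 under row/col permutation; |W(A_5)| = 720.

λ_j+ρ reflected into Ā_29 (⟨·,θ^∨⟩≤29); 5-tuples as given:

  [1] (3, 10, 1, 2, 12);  [2] (3, 10, 1, 2, 12);  [3] (4, 0, 2, 5, 16);  [4] (10, 1, 1, 3, 9);  [5] (3, 10, 1, 2, 12)

The 5 indices split into 3 linkage classes (same alcove rep ⇔ same W_29-dot-orbit):

[[1, 2, 5], [3], [4]]
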